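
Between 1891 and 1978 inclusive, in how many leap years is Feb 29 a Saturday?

Leap years in 1891–1978: 21 of them.
Feb 29 weekday advances by 5 (mod 7) from one leap year to the next four years later (or differs when a century non-leap intervenes).
Leap-day weekdays: 1892:Mon 1896:Sat✓ 1904:Mon 1908:Sat✓ 1912:Thu 1916:Tue 1920:Sun 1924:Fri 1928:Wed 1932:Mon 1936:Sat✓ 1940:Thu 1944:Tue 1948:Sun 1952:Fri 1956:Wed 1960:Mon 1964:Sat✓ 1968:Thu 1972:Tue 1976:Sun
Saturday: 1896, 1908, 1936, 1964 → 4.

4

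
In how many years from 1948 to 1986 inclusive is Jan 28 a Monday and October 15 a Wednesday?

Check each year's weekday for Jan 28 and October 15:
  1948: Wed/Fri  1949: Fri/Sat  1950: Sat/Sun  1951: Sun/Mon  1952: Mon/Wed ✓  1953: Wed/Thu  1954: Thu/Fri  1955: Fri/Sat  1956: Sat/Mon  1957: Mon/Tue  1958: Tue/Wed  1959: Wed/Thu  1960: Thu/Sat  1961: Sat/Sun  …(11 more)…  1973: Sun/Mon  1974: Mon/Tue  1975: Tue/Wed  1976: Wed/Fri  1977: Fri/Sat  1978: Sat/Sun  1979: Sun/Mon  1980: Mon/Wed ✓  1981: Wed/Thu  1982: Thu/Fri  1983: Fri/Sat  1984: Sat/Mon  1985: Mon/Tue  1986: Tue/Wed
Both conditions hold in: 1952, 1980 — 2.

2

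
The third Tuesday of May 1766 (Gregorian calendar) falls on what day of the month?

20

May 1, 1766 is a Thursday, so the first Tuesday is the 6th.
The third Tuesday is 6 + 14 = 20.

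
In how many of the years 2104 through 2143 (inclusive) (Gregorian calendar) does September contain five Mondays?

September has 30 days; it has five Mondays when Monday falls among the first (month-length − 28) days — i.e. when September 1 is one of Monday/Sunday.
September 1 by year: 2104:Mon✓ 2105:Tue 2106:Wed 2107:Thu 2108:Sat 2109:Sun✓ 2110:Mon✓ 2111:Tue 2112:Thu 2113:Fri 2114:Sat 2115:Sun✓ 2116:Tue 2117:Wed 2118:Thu …(10 more)… 2129:Thu 2130:Fri 2131:Sat 2132:Mon✓ 2133:Tue 2134:Wed 2135:Thu 2136:Sat 2137:Sun✓ 2138:Mon✓ 2139:Tue 2140:Thu 2141:Fri 2142:Sat 2143:Sun✓
Years with five Mondays: 2104, 2109, 2110, 2115, 2120, 2121, 2126, 2127, 2132, 2137, 2138, 2143 → 12.

12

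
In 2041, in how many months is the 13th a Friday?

2

Check the 13th of each month of 2041: Jan 13: Sun, Feb 13: Wed, Mar 13: Wed, Apr 13: Sat, May 13: Mon, Jun 13: Thu, Jul 13: Sat, Aug 13: Tue, Sep 13: Fri, Oct 13: Sun, Nov 13: Wed, Dec 13: Fri.
Friday occurs in September, December — 2 months.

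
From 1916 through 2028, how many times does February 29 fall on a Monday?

Leap years in 1916–2028: 29 of them.
Feb 29 weekday advances by 5 (mod 7) from one leap year to the next four years later (or differs when a century non-leap intervenes).
Leap-day weekdays: 1916:Tue 1920:Sun 1924:Fri 1928:Wed 1932:Mon✓ 1936:Sat 1940:Thu 1944:Tue 1948:Sun 1952:Fri 1956:Wed 1960:Mon✓ 1964:Sat …(3 more)… 1980:Fri 1984:Wed 1988:Mon✓ 1992:Sat 1996:Thu 2000:Tue 2004:Sun 2008:Fri 2012:Wed 2016:Mon✓ 2020:Sat 2024:Thu 2028:Tue
Monday: 1932, 1960, 1988, 2016 → 4.

4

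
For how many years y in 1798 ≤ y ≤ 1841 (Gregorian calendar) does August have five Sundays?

19

August has 31 days; it has five Sundays when Sunday falls among the first (month-length − 28) days — i.e. when August 1 is one of Sunday/Saturday/Friday.
August 1 by year: 1798:Wed 1799:Thu 1800:Fri✓ 1801:Sat✓ 1802:Sun✓ 1803:Mon 1804:Wed 1805:Thu 1806:Fri✓ 1807:Sat✓ 1808:Mon 1809:Tue 1810:Wed 1811:Thu 1812:Sat✓ …(14 more)… 1827:Wed 1828:Fri✓ 1829:Sat✓ 1830:Sun✓ 1831:Mon 1832:Wed 1833:Thu 1834:Fri✓ 1835:Sat✓ 1836:Mon 1837:Tue 1838:Wed 1839:Thu 1840:Sat✓ 1841:Sun✓
Years with five Sundays: 1800, 1801, 1802, 1806, 1807, 1812, 1813, 1817, 1818, 1819, 1823, 1824, 1828, 1829, 1830, 1834, 1835, 1840, 1841 → 19.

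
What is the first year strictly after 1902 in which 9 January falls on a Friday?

From one year to the next, a fixed date's weekday advances by 1, or by 2 when a Feb 29 lies between the two dates.
1902: January 9 is Thursday.
1903: Friday (+1)
9 January falls on a Friday in 1903.

1903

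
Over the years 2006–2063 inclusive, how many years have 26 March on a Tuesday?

8

Track 26 March's weekday year by year (advancing +1, or +2 across a Feb 29):
  2006: Sun  2007: Mon (+1)  2008: Wed (+2)  2009: Thu (+1)  2010: Fri (+1)
  2011: Sat (+1)  2012: Mon (+2)  2013: Tue (+1) ✓  2014: Wed (+1)  2015: Thu (+1)
  2016: Sat (+2)  2017: Sun (+1)  2018: Mon (+1)  2019: Tue (+1) ✓  … (30 more years) …
  2050: Sat (+1)  2051: Sun (+1)  2052: Tue (+2) ✓  2053: Wed (+1)  2054: Thu (+1)
  2055: Fri (+1)  2056: Sun (+2)  2057: Mon (+1)  2058: Tue (+1) ✓  2059: Wed (+1)
  2060: Fri (+2)  2061: Sat (+1)  2062: Sun (+1)  2063: Mon (+1)
Tuesday years: 2013, 2019, 2024, 2030, 2041, 2047, 2052, 2058 — 8 in total.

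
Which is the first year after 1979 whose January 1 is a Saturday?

Jan 1 advances by 2 weekdays after a leap year and by 1 after a common year.
1979: Jan 1 is Monday.
1980: Tuesday (leap)
1981: Thursday
1982: Friday
1983: Saturday
1983 begins on a Saturday

1983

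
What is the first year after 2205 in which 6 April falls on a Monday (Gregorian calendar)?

From one year to the next, a fixed date's weekday advances by 1, or by 2 when a Feb 29 lies between the two dates.
2205: April 6 is Saturday.
2206: Sunday (+1)
2207: Monday (+1)
6 April falls on a Monday in 2207.

2207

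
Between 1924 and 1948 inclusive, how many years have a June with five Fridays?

6

June has 30 days; it has five Fridays when Friday falls among the first (month-length − 28) days — i.e. when June 1 is one of Friday/Thursday.
June 1 by year: 1924:Sun 1925:Mon 1926:Tue 1927:Wed 1928:Fri✓ 1929:Sat 1930:Sun 1931:Mon 1932:Wed 1933:Thu✓ 1934:Fri✓ 1935:Sat 1936:Mon 1937:Tue 1938:Wed 1939:Thu✓ 1940:Sat 1941:Sun 1942:Mon 1943:Tue 1944:Thu✓ 1945:Fri✓ 1946:Sat 1947:Sun 1948:Tue
Years with five Fridays: 1928, 1933, 1934, 1939, 1944, 1945 → 6.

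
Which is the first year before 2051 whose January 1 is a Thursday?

Jan 1 advances by 2 weekdays after a leap year and by 1 after a common year.
2051: Jan 1 is Sunday.
2050: Saturday
2049: Friday
2048: Wednesday (leap)
2047: Tuesday
2046: Monday
2045: Sunday
2044: Friday (leap)
2043: Thursday
2043 begins on a Thursday

2043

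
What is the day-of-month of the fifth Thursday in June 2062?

June 1, 2062 is a Thursday, so the first Thursday is the 1st.
The fifth Thursday is 1 + 28 = 29.

29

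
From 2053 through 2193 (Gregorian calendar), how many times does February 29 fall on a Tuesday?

Leap years in 2053–2193: 34 of them.
Feb 29 weekday advances by 5 (mod 7) from one leap year to the next four years later (or differs when a century non-leap intervenes).
Leap-day weekdays: 2056:Tue✓ 2060:Sun 2064:Fri 2068:Wed 2072:Mon 2076:Sat 2080:Thu 2084:Tue✓ 2088:Sun 2092:Fri 2096:Wed 2104:Fri 2108:Wed …(8 more)… 2144:Sat 2148:Thu 2152:Tue✓ 2156:Sun 2160:Fri 2164:Wed 2168:Mon 2172:Sat 2176:Thu 2180:Tue✓ 2184:Sun 2188:Fri 2192:Wed
Tuesday: 2056, 2084, 2124, 2152, 2180 → 5.

5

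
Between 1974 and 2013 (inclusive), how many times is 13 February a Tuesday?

Track 13 February's weekday year by year (advancing +1, or +2 across a Feb 29):
  1974: Wed  1975: Thu (+1)  1976: Fri (+1)  1977: Sun (+2)  1978: Mon (+1)
  1979: Tue (+1) ✓  1980: Wed (+1)  1981: Fri (+2)  1982: Sat (+1)  1983: Sun (+1)
  1984: Mon (+1)  1985: Wed (+2)  1986: Thu (+1)  1987: Fri (+1)  … (12 more years) …
  2000: Sun (+1)  2001: Tue (+2) ✓  2002: Wed (+1)  2003: Thu (+1)  2004: Fri (+1)
  2005: Sun (+2)  2006: Mon (+1)  2007: Tue (+1) ✓  2008: Wed (+1)  2009: Fri (+2)
  2010: Sat (+1)  2011: Sun (+1)  2012: Mon (+1)  2013: Wed (+2)
Tuesday years: 1979, 1990, 1996, 2001, 2007 — 5 in total.

5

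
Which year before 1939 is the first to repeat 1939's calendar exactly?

Two years share a calendar iff Jan 1 falls on the same weekday and both are leap or both are common. 1939: Jan 1 is Sunday, common year.
1938: Jan 1 Saturday, common
1937: Jan 1 Friday, common
1936: Jan 1 Wednesday, leap
1935: Jan 1 Tuesday, common
1934: Jan 1 Monday, common
1933: Jan 1 Sunday, common
1933 matches on both conditions.

1933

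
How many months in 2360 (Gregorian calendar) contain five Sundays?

A month of length L has five Sundays iff its first Sunday is on day ≤ L−28 (so day 1–3 in a 31-day month, 1–2 in a 30-day month, day 1 in a leap February).
Checking each month of 2360: Jan starts Fri (31d) ✓; Feb starts Mon (29d); Mar starts Tue (31d); Apr starts Fri (30d); May starts Sun (31d) ✓; Jun starts Wed (30d); Jul starts Fri (31d) ✓; Aug starts Mon (31d); Sep starts Thu (30d); Oct starts Sat (31d) ✓; Nov starts Tue (30d); Dec starts Thu (31d).
Five-Sunday months: January, May, July, October → 4.

4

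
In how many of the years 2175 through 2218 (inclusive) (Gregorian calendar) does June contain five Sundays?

14

June has 30 days; it has five Sundays when Sunday falls among the first (month-length − 28) days — i.e. when June 1 is one of Sunday/Saturday.
June 1 by year: 2175:Thu 2176:Sat✓ 2177:Sun✓ 2178:Mon 2179:Tue 2180:Thu 2181:Fri 2182:Sat✓ 2183:Sun✓ 2184:Tue 2185:Wed 2186:Thu 2187:Fri 2188:Sun✓ 2189:Mon …(14 more)… 2204:Fri 2205:Sat✓ 2206:Sun✓ 2207:Mon 2208:Wed 2209:Thu 2210:Fri 2211:Sat✓ 2212:Mon 2213:Tue 2214:Wed 2215:Thu 2216:Sat✓ 2217:Sun✓ 2218:Mon
Years with five Sundays: 2176, 2177, 2182, 2183, 2188, 2193, 2194, 2199, 2200, 2205, 2206, 2211, 2216, 2217 → 14.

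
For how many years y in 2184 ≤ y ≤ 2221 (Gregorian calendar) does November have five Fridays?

November has 30 days; it has five Fridays when Friday falls among the first (month-length − 28) days — i.e. when November 1 is one of Friday/Thursday.
November 1 by year: 2184:Mon 2185:Tue 2186:Wed 2187:Thu✓ 2188:Sat 2189:Sun 2190:Mon 2191:Tue 2192:Thu✓ 2193:Fri✓ 2194:Sat 2195:Sun 2196:Tue 2197:Wed 2198:Thu✓ …(8 more)… 2207:Sun 2208:Tue 2209:Wed 2210:Thu✓ 2211:Fri✓ 2212:Sun 2213:Mon 2214:Tue 2215:Wed 2216:Fri✓ 2217:Sat 2218:Sun 2219:Mon 2220:Wed 2221:Thu✓
Years with five Fridays: 2187, 2192, 2193, 2198, 2199, 2204, 2205, 2210, 2211, 2216, 2221 → 11.

11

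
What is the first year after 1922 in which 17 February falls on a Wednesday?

From one year to the next, a fixed date's weekday advances by 1, or by 2 when a Feb 29 lies between the two dates.
1922: February 17 is Friday.
1923: Saturday (+1)
1924: Sunday (+1)
1925: Tuesday (+2)
1926: Wednesday (+1)
17 February falls on a Wednesday in 1926.

1926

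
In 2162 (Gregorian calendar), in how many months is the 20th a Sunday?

1

Check the 20th of each month of 2162: Jan 20: Wed, Feb 20: Sat, Mar 20: Sat, Apr 20: Tue, May 20: Thu, Jun 20: Sun, Jul 20: Tue, Aug 20: Fri, Sep 20: Mon, Oct 20: Wed, Nov 20: Sat, Dec 20: Mon.
Sunday occurs in June — 1 month.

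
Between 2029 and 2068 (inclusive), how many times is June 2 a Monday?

6

Track June 2's weekday year by year (advancing +1, or +2 across a Feb 29):
  2029: Sat  2030: Sun (+1)  2031: Mon (+1) ✓  2032: Wed (+2)  2033: Thu (+1)
  2034: Fri (+1)  2035: Sat (+1)  2036: Mon (+2) ✓  2037: Tue (+1)  2038: Wed (+1)
  2039: Thu (+1)  2040: Sat (+2)  2041: Sun (+1)  2042: Mon (+1) ✓  … (12 more years) …
  2055: Wed (+1)  2056: Fri (+2)  2057: Sat (+1)  2058: Sun (+1)  2059: Mon (+1) ✓
  2060: Wed (+2)  2061: Thu (+1)  2062: Fri (+1)  2063: Sat (+1)  2064: Mon (+2) ✓
  2065: Tue (+1)  2066: Wed (+1)  2067: Thu (+1)  2068: Sat (+2)
Monday years: 2031, 2036, 2042, 2053, 2059, 2064 — 6 in total.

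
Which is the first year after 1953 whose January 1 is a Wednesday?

1958

Jan 1 advances by 2 weekdays after a leap year and by 1 after a common year.
1953: Jan 1 is Thursday.
1954: Friday
1955: Saturday
1956: Sunday (leap)
1957: Tuesday
1958: Wednesday
1958 begins on a Wednesday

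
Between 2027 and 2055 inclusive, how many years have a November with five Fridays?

8

November has 30 days; it has five Fridays when Friday falls among the first (month-length − 28) days — i.e. when November 1 is one of Friday/Thursday.
November 1 by year: 2027:Mon 2028:Wed 2029:Thu✓ 2030:Fri✓ 2031:Sat 2032:Mon 2033:Tue 2034:Wed 2035:Thu✓ 2036:Sat 2037:Sun 2038:Mon 2039:Tue 2040:Thu✓ 2041:Fri✓ 2042:Sat 2043:Sun 2044:Tue 2045:Wed 2046:Thu✓ 2047:Fri✓ 2048:Sun 2049:Mon 2050:Tue 2051:Wed 2052:Fri✓ 2053:Sat 2054:Sun 2055:Mon
Years with five Fridays: 2029, 2030, 2035, 2040, 2041, 2046, 2047, 2052 → 8.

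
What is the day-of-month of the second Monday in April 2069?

April 1, 2069 is a Monday, so the first Monday is the 1st.
The second Monday is 1 + 7 = 8.

8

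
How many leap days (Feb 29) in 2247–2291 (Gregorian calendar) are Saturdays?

Leap years in 2247–2291: 11 of them.
Feb 29 weekday advances by 5 (mod 7) from one leap year to the next four years later (or differs when a century non-leap intervenes).
Leap-day weekdays: 2248:Tue 2252:Sun 2256:Fri 2260:Wed 2264:Mon 2268:Sat✓ 2272:Thu 2276:Tue 2280:Sun 2284:Fri 2288:Wed
Saturday: 2268 → 1.

1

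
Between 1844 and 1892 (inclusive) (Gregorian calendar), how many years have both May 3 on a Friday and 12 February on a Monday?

Check each year's weekday for May 3 and 12 February:
  1844: Fri/Mon ✓  1845: Sat/Wed  1846: Sun/Thu  1847: Mon/Fri  1848: Wed/Sat  1849: Thu/Mon  1850: Fri/Tue  1851: Sat/Wed  1852: Mon/Thu  1853: Tue/Sat  1854: Wed/Sun  1855: Thu/Mon  1856: Sat/Tue  1857: Sun/Thu  …(21 more)…  1879: Sat/Wed  1880: Mon/Thu  1881: Tue/Sat  1882: Wed/Sun  1883: Thu/Mon  1884: Sat/Tue  1885: Sun/Thu  1886: Mon/Fri  1887: Tue/Sat  1888: Thu/Sun  1889: Fri/Tue  1890: Sat/Wed  1891: Sun/Thu  1892: Tue/Fri
Both conditions hold in: 1844, 1872 — 2.

2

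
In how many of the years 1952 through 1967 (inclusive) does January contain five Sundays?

January has 31 days; it has five Sundays when Sunday falls among the first (month-length − 28) days — i.e. when January 1 is one of Sunday/Saturday/Friday.
January 1 by year: 1952:Tue 1953:Thu 1954:Fri✓ 1955:Sat✓ 1956:Sun✓ 1957:Tue 1958:Wed 1959:Thu 1960:Fri✓ 1961:Sun✓ 1962:Mon 1963:Tue 1964:Wed 1965:Fri✓ 1966:Sat✓ 1967:Sun✓
Years with five Sundays: 1954, 1955, 1956, 1960, 1961, 1965, 1966, 1967 → 8.

8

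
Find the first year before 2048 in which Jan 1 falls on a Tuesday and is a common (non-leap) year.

2047

Jan 1 advances by 2 weekdays after a leap year and by 1 after a common year.
2048: Jan 1 is Wednesday (leap).
2047: Tuesday
2047 begins on a Tuesday and is a common year.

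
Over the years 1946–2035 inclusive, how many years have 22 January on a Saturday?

13

Track 22 January's weekday year by year (advancing +1, or +2 across a Feb 29):
  1946: Tue  1947: Wed (+1)  1948: Thu (+1)  1949: Sat (+2) ✓  1950: Sun (+1)
  1951: Mon (+1)  1952: Tue (+1)  1953: Thu (+2)  1954: Fri (+1)  1955: Sat (+1) ✓
  1956: Sun (+1)  1957: Tue (+2)  1958: Wed (+1)  1959: Thu (+1)  … (62 more years) …
  2022: Sat (+1) ✓  2023: Sun (+1)  2024: Mon (+1)  2025: Wed (+2)  2026: Thu (+1)
  2027: Fri (+1)  2028: Sat (+1) ✓  2029: Mon (+2)  2030: Tue (+1)  2031: Wed (+1)
  2032: Thu (+1)  2033: Sat (+2) ✓  2034: Sun (+1)  2035: Mon (+1)
Saturday years: 1949, 1955, 1966, 1972, 1977, 1983, 1994, 2000, 2005, 2011, 2022, 2028, 2033 — 13 in total.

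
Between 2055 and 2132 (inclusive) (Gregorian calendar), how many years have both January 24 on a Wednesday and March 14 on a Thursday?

Check each year's weekday for January 24 and March 14:
  2055: Sun/Sun  2056: Mon/Tue  2057: Wed/Wed  2058: Thu/Thu  2059: Fri/Fri  2060: Sat/Sun  2061: Mon/Mon  2062: Tue/Tue  2063: Wed/Wed  2064: Thu/Fri  2065: Sat/Sat  2066: Sun/Sun  2067: Mon/Mon  2068: Tue/Wed  …(50 more)…  2119: Tue/Tue  2120: Wed/Thu ✓  2121: Fri/Fri  2122: Sat/Sat  2123: Sun/Sun  2124: Mon/Tue  2125: Wed/Wed  2126: Thu/Thu  2127: Fri/Fri  2128: Sat/Sun  2129: Mon/Mon  2130: Tue/Tue  2131: Wed/Wed  2132: Thu/Fri
Both conditions hold in: 2080, 2120 — 2.

2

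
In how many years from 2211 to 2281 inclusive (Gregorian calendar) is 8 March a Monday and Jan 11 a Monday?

8

Check each year's weekday for 8 March and Jan 11:
  2211: Fri/Fri  2212: Sun/Sat  2213: Mon/Mon ✓  2214: Tue/Tue  2215: Wed/Wed  2216: Fri/Thu  2217: Sat/Sat  2218: Sun/Sun  2219: Mon/Mon ✓  2220: Wed/Tue  2221: Thu/Thu  2222: Fri/Fri  2223: Sat/Sat  2224: Mon/Sun  …(43 more)…  2268: Sun/Sat  2269: Mon/Mon ✓  2270: Tue/Tue  2271: Wed/Wed  2272: Fri/Thu  2273: Sat/Sat  2274: Sun/Sun  2275: Mon/Mon ✓  2276: Wed/Tue  2277: Thu/Thu  2278: Fri/Fri  2279: Sat/Sat  2280: Mon/Sun  2281: Tue/Tue
Both conditions hold in: 2213, 2219, 2230, 2241, 2247, 2258, 2269, 2275 — 8.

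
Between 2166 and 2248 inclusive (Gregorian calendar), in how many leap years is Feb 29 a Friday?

2

Leap years in 2166–2248: 20 of them.
Feb 29 weekday advances by 5 (mod 7) from one leap year to the next four years later (or differs when a century non-leap intervenes).
Leap-day weekdays: 2168:Mon 2172:Sat 2176:Thu 2180:Tue 2184:Sun 2188:Fri✓ 2192:Wed 2196:Mon 2204:Wed 2208:Mon 2212:Sat 2216:Thu 2220:Tue 2224:Sun 2228:Fri✓ 2232:Wed 2236:Mon 2240:Sat 2244:Thu 2248:Tue
Friday: 2188, 2228 → 2.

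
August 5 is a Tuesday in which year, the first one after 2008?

2014

From one year to the next, a fixed date's weekday advances by 1, or by 2 when a Feb 29 lies between the two dates.
2008: August 5 is Tuesday.
2009: Wednesday (+1)
2010: Thursday (+1)
2011: Friday (+1)
2012: Sunday (+2)
2013: Monday (+1)
2014: Tuesday (+1)
August 5 falls on a Tuesday in 2014.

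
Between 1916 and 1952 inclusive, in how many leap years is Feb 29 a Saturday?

1

Leap years in 1916–1952: 10 of them.
Feb 29 weekday advances by 5 (mod 7) from one leap year to the next four years later (or differs when a century non-leap intervenes).
Leap-day weekdays: 1916:Tue 1920:Sun 1924:Fri 1928:Wed 1932:Mon 1936:Sat✓ 1940:Thu 1944:Tue 1948:Sun 1952:Fri
Saturday: 1936 → 1.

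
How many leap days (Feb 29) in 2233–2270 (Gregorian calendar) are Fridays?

Leap years in 2233–2270: 9 of them.
Feb 29 weekday advances by 5 (mod 7) from one leap year to the next four years later (or differs when a century non-leap intervenes).
Leap-day weekdays: 2236:Mon 2240:Sat 2244:Thu 2248:Tue 2252:Sun 2256:Fri✓ 2260:Wed 2264:Mon 2268:Sat
Friday: 2256 → 1.

1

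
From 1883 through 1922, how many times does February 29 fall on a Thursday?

Leap years in 1883–1922: 9 of them.
Feb 29 weekday advances by 5 (mod 7) from one leap year to the next four years later (or differs when a century non-leap intervenes).
Leap-day weekdays: 1884:Fri 1888:Wed 1892:Mon 1896:Sat 1904:Mon 1908:Sat 1912:Thu✓ 1916:Tue 1920:Sun
Thursday: 1912 → 1.

1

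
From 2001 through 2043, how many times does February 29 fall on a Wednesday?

2

Leap years in 2001–2043: 10 of them.
Feb 29 weekday advances by 5 (mod 7) from one leap year to the next four years later (or differs when a century non-leap intervenes).
Leap-day weekdays: 2004:Sun 2008:Fri 2012:Wed✓ 2016:Mon 2020:Sat 2024:Thu 2028:Tue 2032:Sun 2036:Fri 2040:Wed✓
Wednesday: 2012, 2040 → 2.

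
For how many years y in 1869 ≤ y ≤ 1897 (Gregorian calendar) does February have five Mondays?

1

February has 28 days (29 in leap years); it has five Mondays when Monday falls among the first (month-length − 28) days — i.e. when February 1 is Monday in a leap year (never in a common year).
February 1 by year: 1869:Mon 1870:Tue 1871:Wed 1872:Thu 1873:Sat 1874:Sun 1875:Mon 1876:Tue 1877:Thu 1878:Fri 1879:Sat 1880:Sun 1881:Tue 1882:Wed 1883:Thu 1884:Fri 1885:Sun 1886:Mon 1887:Tue 1888:Wed 1889:Fri 1890:Sat 1891:Sun 1892:Mon✓ 1893:Wed 1894:Thu 1895:Fri 1896:Sat 1897:Mon
Years with five Mondays: 1892 → 1.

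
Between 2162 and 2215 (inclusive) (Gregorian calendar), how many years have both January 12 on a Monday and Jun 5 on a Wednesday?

Check each year's weekday for January 12 and Jun 5:
  2162: Tue/Sat  2163: Wed/Sun  2164: Thu/Tue  2165: Sat/Wed  2166: Sun/Thu  2167: Mon/Fri  2168: Tue/Sun  2169: Thu/Mon  2170: Fri/Tue  2171: Sat/Wed  2172: Sun/Fri  2173: Tue/Sat  2174: Wed/Sun  2175: Thu/Mon  …(26 more)…  2202: Tue/Sat  2203: Wed/Sun  2204: Thu/Tue  2205: Sat/Wed  2206: Sun/Thu  2207: Mon/Fri  2208: Tue/Sun  2209: Thu/Mon  2210: Fri/Tue  2211: Sat/Wed  2212: Sun/Fri  2213: Tue/Sat  2214: Wed/Sun  2215: Thu/Mon
Both conditions hold in: no year — 0.

0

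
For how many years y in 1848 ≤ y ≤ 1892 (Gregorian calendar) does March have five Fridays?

19

March has 31 days; it has five Fridays when Friday falls among the first (month-length − 28) days — i.e. when March 1 is one of Friday/Thursday/Wednesday.
March 1 by year: 1848:Wed✓ 1849:Thu✓ 1850:Fri✓ 1851:Sat 1852:Mon 1853:Tue 1854:Wed✓ 1855:Thu✓ 1856:Sat 1857:Sun 1858:Mon 1859:Tue 1860:Thu✓ 1861:Fri✓ 1862:Sat …(15 more)… 1878:Fri✓ 1879:Sat 1880:Mon 1881:Tue 1882:Wed✓ 1883:Thu✓ 1884:Sat 1885:Sun 1886:Mon 1887:Tue 1888:Thu✓ 1889:Fri✓ 1890:Sat 1891:Sun 1892:Tue
Years with five Fridays: 1848, 1849, 1850, 1854, 1855, 1860, 1861, 1865, 1866, 1867, 1871, 1872, 1876, 1877, 1878, 1882, 1883, 1888, 1889 → 19.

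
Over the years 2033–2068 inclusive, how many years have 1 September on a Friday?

Track 1 September's weekday year by year (advancing +1, or +2 across a Feb 29):
  2033: Thu  2034: Fri (+1) ✓  2035: Sat (+1)  2036: Mon (+2)  2037: Tue (+1)
  2038: Wed (+1)  2039: Thu (+1)  2040: Sat (+2)  2041: Sun (+1)  2042: Mon (+1)
  2043: Tue (+1)  2044: Thu (+2)  2045: Fri (+1) ✓  2046: Sat (+1)  … (8 more years) …
  2055: Wed (+1)  2056: Fri (+2) ✓  2057: Sat (+1)  2058: Sun (+1)  2059: Mon (+1)
  2060: Wed (+2)  2061: Thu (+1)  2062: Fri (+1) ✓  2063: Sat (+1)  2064: Mon (+2)
  2065: Tue (+1)  2066: Wed (+1)  2067: Thu (+1)  2068: Sat (+2)
Friday years: 2034, 2045, 2051, 2056, 2062 — 5 in total.

5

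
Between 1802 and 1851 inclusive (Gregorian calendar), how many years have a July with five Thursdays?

July has 31 days; it has five Thursdays when Thursday falls among the first (month-length − 28) days — i.e. when July 1 is one of Thursday/Wednesday/Tuesday.
July 1 by year: 1802:Thu✓ 1803:Fri 1804:Sun 1805:Mon 1806:Tue✓ 1807:Wed✓ 1808:Fri 1809:Sat 1810:Sun 1811:Mon 1812:Wed✓ 1813:Thu✓ 1814:Fri 1815:Sat 1816:Mon …(20 more)… 1837:Sat 1838:Sun 1839:Mon 1840:Wed✓ 1841:Thu✓ 1842:Fri 1843:Sat 1844:Mon 1845:Tue✓ 1846:Wed✓ 1847:Thu✓ 1848:Sat 1849:Sun 1850:Mon 1851:Tue✓
Years with five Thursdays: 1802, 1806, 1807, 1812, 1813, 1817, 1818, 1819, 1823, 1824, 1828, 1829, 1830, 1834, 1835, 1840, 1841, 1845, 1846, 1847, 1851 → 21.

21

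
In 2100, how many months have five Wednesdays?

4

A month of length L has five Wednesdays iff its first Wednesday is on day ≤ L−28 (so day 1–3 in a 31-day month, 1–2 in a 30-day month, day 1 in a leap February).
Checking each month of 2100: Jan starts Fri (31d); Feb starts Mon (28d); Mar starts Mon (31d) ✓; Apr starts Thu (30d); May starts Sat (31d); Jun starts Tue (30d) ✓; Jul starts Thu (31d); Aug starts Sun (31d); Sep starts Wed (30d) ✓; Oct starts Fri (31d); Nov starts Mon (30d); Dec starts Wed (31d) ✓.
Five-Wednesday months: March, June, September, December → 4.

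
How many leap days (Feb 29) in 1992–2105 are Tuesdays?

Leap years in 1992–2105: 28 of them.
Feb 29 weekday advances by 5 (mod 7) from one leap year to the next four years later (or differs when a century non-leap intervenes).
Leap-day weekdays: 1992:Sat 1996:Thu 2000:Tue✓ 2004:Sun 2008:Fri 2012:Wed 2016:Mon 2020:Sat 2024:Thu 2028:Tue✓ 2032:Sun 2036:Fri 2040:Wed 2044:Mon 2048:Sat 2052:Thu 2056:Tue✓ 2060:Sun 2064:Fri 2068:Wed 2072:Mon 2076:Sat 2080:Thu 2084:Tue✓ 2088:Sun 2092:Fri 2096:Wed 2104:Fri
Tuesday: 2000, 2028, 2056, 2084 → 4.

4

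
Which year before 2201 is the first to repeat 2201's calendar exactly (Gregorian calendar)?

Two years share a calendar iff Jan 1 falls on the same weekday and both are leap or both are common. 2201: Jan 1 is Thursday, common year.
2200: Jan 1 Wednesday, common
2199: Jan 1 Tuesday, common
2198: Jan 1 Monday, common
2197: Jan 1 Sunday, common
2196: Jan 1 Friday, leap
2195: Jan 1 Thursday, common
2195 matches on both conditions.

2195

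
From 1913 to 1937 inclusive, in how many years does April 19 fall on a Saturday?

4

Track April 19's weekday year by year (advancing +1, or +2 across a Feb 29):
  1913: Sat ✓  1914: Sun (+1)  1915: Mon (+1)  1916: Wed (+2)  1917: Thu (+1)
  1918: Fri (+1)  1919: Sat (+1) ✓  1920: Mon (+2)  1921: Tue (+1)  1922: Wed (+1)
  1923: Thu (+1)  1924: Sat (+2) ✓  1925: Sun (+1)  1926: Mon (+1)  1927: Tue (+1)
  1928: Thu (+2)  1929: Fri (+1)  1930: Sat (+1) ✓  1931: Sun (+1)  1932: Tue (+2)
  1933: Wed (+1)  1934: Thu (+1)  1935: Fri (+1)  1936: Sun (+2)  1937: Mon (+1)
Saturday years: 1913, 1919, 1924, 1930 — 4 in total.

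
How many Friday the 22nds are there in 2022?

2

Check the 22nd of each month of 2022: Jan 22: Sat, Feb 22: Tue, Mar 22: Tue, Apr 22: Fri, May 22: Sun, Jun 22: Wed, Jul 22: Fri, Aug 22: Mon, Sep 22: Thu, Oct 22: Sat, Nov 22: Tue, Dec 22: Thu.
Friday occurs in April, July — 2 months.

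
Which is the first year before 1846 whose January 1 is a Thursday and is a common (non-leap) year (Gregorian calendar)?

Jan 1 advances by 2 weekdays after a leap year and by 1 after a common year.
1846: Jan 1 is Thursday.
1845: Wednesday
1844: Monday (leap)
1843: Sunday
1842: Saturday
1841: Friday
1840: Wednesday (leap)
1839: Tuesday
1838: Monday
1837: Sunday
1836: Friday (leap)
1835: Thursday
1835 begins on a Thursday and is a common year.

1835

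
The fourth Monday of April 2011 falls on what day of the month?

25

April 1, 2011 is a Friday, so the first Monday is the 4th.
The fourth Monday is 4 + 21 = 25.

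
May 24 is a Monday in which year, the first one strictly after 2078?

2083

From one year to the next, a fixed date's weekday advances by 1, or by 2 when a Feb 29 lies between the two dates.
2078: May 24 is Tuesday.
2079: Wednesday (+1)
2080: Friday (+2)
2081: Saturday (+1)
2082: Sunday (+1)
2083: Monday (+1)
May 24 falls on a Monday in 2083.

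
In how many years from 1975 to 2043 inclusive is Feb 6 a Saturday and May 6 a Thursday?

7

Check each year's weekday for Feb 6 and May 6:
  1975: Thu/Tue  1976: Fri/Thu  1977: Sun/Fri  1978: Mon/Sat  1979: Tue/Sun  1980: Wed/Tue  1981: Fri/Wed  1982: Sat/Thu ✓  1983: Sun/Fri  1984: Mon/Sun  1985: Wed/Mon  1986: Thu/Tue  1987: Fri/Wed  1988: Sat/Fri  …(41 more)…  2030: Wed/Mon  2031: Thu/Tue  2032: Fri/Thu  2033: Sun/Fri  2034: Mon/Sat  2035: Tue/Sun  2036: Wed/Tue  2037: Fri/Wed  2038: Sat/Thu ✓  2039: Sun/Fri  2040: Mon/Sun  2041: Wed/Mon  2042: Thu/Tue  2043: Fri/Wed
Both conditions hold in: 1982, 1993, 1999, 2010, 2021, 2027, 2038 — 7.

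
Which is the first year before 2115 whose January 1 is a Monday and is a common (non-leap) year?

Jan 1 advances by 2 weekdays after a leap year and by 1 after a common year.
2115: Jan 1 is Tuesday.
2114: Monday
2114 begins on a Monday and is a common year.

2114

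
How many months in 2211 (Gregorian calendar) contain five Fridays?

4

A month of length L has five Fridays iff its first Friday is on day ≤ L−28 (so day 1–3 in a 31-day month, 1–2 in a 30-day month, day 1 in a leap February).
Checking each month of 2211: Jan starts Tue (31d); Feb starts Fri (28d); Mar starts Fri (31d) ✓; Apr starts Mon (30d); May starts Wed (31d) ✓; Jun starts Sat (30d); Jul starts Mon (31d); Aug starts Thu (31d) ✓; Sep starts Sun (30d); Oct starts Tue (31d); Nov starts Fri (30d) ✓; Dec starts Sun (31d).
Five-Friday months: March, May, August, November → 4.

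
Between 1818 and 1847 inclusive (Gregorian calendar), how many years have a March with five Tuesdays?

14

March has 31 days; it has five Tuesdays when Tuesday falls among the first (month-length − 28) days — i.e. when March 1 is one of Tuesday/Monday/Sunday.
March 1 by year: 1818:Sun✓ 1819:Mon✓ 1820:Wed 1821:Thu 1822:Fri 1823:Sat 1824:Mon✓ 1825:Tue✓ 1826:Wed 1827:Thu 1828:Sat 1829:Sun✓ 1830:Mon✓ 1831:Tue✓ 1832:Thu 1833:Fri 1834:Sat 1835:Sun✓ 1836:Tue✓ 1837:Wed 1838:Thu 1839:Fri 1840:Sun✓ 1841:Mon✓ 1842:Tue✓ 1843:Wed 1844:Fri 1845:Sat 1846:Sun✓ 1847:Mon✓
Years with five Tuesdays: 1818, 1819, 1824, 1825, 1829, 1830, 1831, 1835, 1836, 1840, 1841, 1842, 1846, 1847 → 14.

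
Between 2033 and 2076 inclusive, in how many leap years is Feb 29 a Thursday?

Leap years in 2033–2076: 11 of them.
Feb 29 weekday advances by 5 (mod 7) from one leap year to the next four years later (or differs when a century non-leap intervenes).
Leap-day weekdays: 2036:Fri 2040:Wed 2044:Mon 2048:Sat 2052:Thu✓ 2056:Tue 2060:Sun 2064:Fri 2068:Wed 2072:Mon 2076:Sat
Thursday: 2052 → 1.

1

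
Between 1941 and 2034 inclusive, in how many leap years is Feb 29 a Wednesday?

3

Leap years in 1941–2034: 23 of them.
Feb 29 weekday advances by 5 (mod 7) from one leap year to the next four years later (or differs when a century non-leap intervenes).
Leap-day weekdays: 1944:Tue 1948:Sun 1952:Fri 1956:Wed✓ 1960:Mon 1964:Sat 1968:Thu 1972:Tue 1976:Sun 1980:Fri 1984:Wed✓ 1988:Mon 1992:Sat 1996:Thu 2000:Tue 2004:Sun 2008:Fri 2012:Wed✓ 2016:Mon 2020:Sat 2024:Thu 2028:Tue 2032:Sun
Wednesday: 1956, 1984, 2012 → 3.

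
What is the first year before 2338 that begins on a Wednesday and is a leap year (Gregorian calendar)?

2336

Jan 1 advances by 2 weekdays after a leap year and by 1 after a common year.
2338: Jan 1 is Saturday.
2337: Friday
2336: Wednesday (leap)
2336 begins on a Wednesday and is a leap year.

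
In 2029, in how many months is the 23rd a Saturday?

Check the 23rd of each month of 2029: Jan 23: Tue, Feb 23: Fri, Mar 23: Fri, Apr 23: Mon, May 23: Wed, Jun 23: Sat, Jul 23: Mon, Aug 23: Thu, Sep 23: Sun, Oct 23: Tue, Nov 23: Fri, Dec 23: Sun.
Saturday occurs in June — 1 month.

1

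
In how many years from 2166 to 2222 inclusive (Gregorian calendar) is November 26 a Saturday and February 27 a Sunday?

5

Check each year's weekday for November 26 and February 27:
  2166: Wed/Thu  2167: Thu/Fri  2168: Sat/Sat  2169: Sun/Mon  2170: Mon/Tue  2171: Tue/Wed  2172: Thu/Thu  2173: Fri/Sat  2174: Sat/Sun ✓  2175: Sun/Mon  2176: Tue/Tue  2177: Wed/Thu  2178: Thu/Fri  2179: Fri/Sat  …(29 more)…  2209: Sun/Mon  2210: Mon/Tue  2211: Tue/Wed  2212: Thu/Thu  2213: Fri/Sat  2214: Sat/Sun ✓  2215: Sun/Mon  2216: Tue/Tue  2217: Wed/Thu  2218: Thu/Fri  2219: Fri/Sat  2220: Sun/Sun  2221: Mon/Tue  2222: Tue/Wed
Both conditions hold in: 2174, 2185, 2191, 2203, 2214 — 5.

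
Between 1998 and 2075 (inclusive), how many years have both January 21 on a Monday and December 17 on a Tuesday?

Check each year's weekday for January 21 and December 17:
  1998: Wed/Thu  1999: Thu/Fri  2000: Fri/Sun  2001: Sun/Mon  2002: Mon/Tue ✓  2003: Tue/Wed  2004: Wed/Fri  2005: Fri/Sat  2006: Sat/Sun  2007: Sun/Mon  2008: Mon/Wed  2009: Wed/Thu  2010: Thu/Fri  2011: Fri/Sat  …(50 more)…  2062: Sat/Sun  2063: Sun/Mon  2064: Mon/Wed  2065: Wed/Thu  2066: Thu/Fri  2067: Fri/Sat  2068: Sat/Mon  2069: Mon/Tue ✓  2070: Tue/Wed  2071: Wed/Thu  2072: Thu/Sat  2073: Sat/Sun  2074: Sun/Mon  2075: Mon/Tue ✓
Both conditions hold in: 2002, 2013, 2019, 2030, 2041, 2047, 2058, 2069, 2075 — 9.

9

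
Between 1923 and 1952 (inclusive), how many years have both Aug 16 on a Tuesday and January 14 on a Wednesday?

0

Check each year's weekday for Aug 16 and January 14:
  1923: Thu/Sun  1924: Sat/Mon  1925: Sun/Wed  1926: Mon/Thu  1927: Tue/Fri  1928: Thu/Sat  1929: Fri/Mon  1930: Sat/Tue  1931: Sun/Wed  1932: Tue/Thu  1933: Wed/Sat  1934: Thu/Sun  1935: Fri/Mon  1936: Sun/Tue  1937: Mon/Thu  1938: Tue/Fri  1939: Wed/Sat  1940: Fri/Sun  1941: Sat/Tue  1942: Sun/Wed  1943: Mon/Thu  1944: Wed/Fri  1945: Thu/Sun  1946: Fri/Mon  1947: Sat/Tue  1948: Mon/Wed  1949: Tue/Fri  1950: Wed/Sat  1951: Thu/Sun  1952: Sat/Mon
Both conditions hold in: no year — 0.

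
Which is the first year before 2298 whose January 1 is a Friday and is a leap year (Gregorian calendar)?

Jan 1 advances by 2 weekdays after a leap year and by 1 after a common year.
2298: Jan 1 is Saturday.
2297: Friday
2296: Wednesday (leap)
2295: Tuesday
2294: Monday
2293: Sunday
2292: Friday (leap)
2292 begins on a Friday and is a leap year.

2292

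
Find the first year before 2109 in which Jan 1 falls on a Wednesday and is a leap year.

2076

Jan 1 advances by 2 weekdays after a leap year and by 1 after a common year.
2109: Jan 1 is Tuesday.
2108: Sunday (leap)
2107: Saturday
2106: Friday
2105: Thursday
2104: Tuesday (leap)
2103: Monday
2102: Sunday
2101: Saturday
2100: Friday
2099: Thursday
2098: Wednesday
2097: Tuesday
2096: Sunday (leap)
2095: Saturday
2094: Friday
2093: Thursday
2092: Tuesday (leap)
2091: Monday
2090: Sunday
2089: Saturday
2088: Thursday (leap)
2087: Wednesday
2086: Tuesday
2085: Monday
2084: Saturday (leap)
2083: Friday
2082: Thursday
2081: Wednesday
2080: Monday (leap)
2079: Sunday
2078: Saturday
2077: Friday
2076: Wednesday (leap)
2076 begins on a Wednesday and is a leap year.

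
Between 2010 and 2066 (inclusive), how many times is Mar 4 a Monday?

8

Track Mar 4's weekday year by year (advancing +1, or +2 across a Feb 29):
  2010: Thu  2011: Fri (+1)  2012: Sun (+2)  2013: Mon (+1) ✓  2014: Tue (+1)
  2015: Wed (+1)  2016: Fri (+2)  2017: Sat (+1)  2018: Sun (+1)  2019: Mon (+1) ✓
  2020: Wed (+2)  2021: Thu (+1)  2022: Fri (+1)  2023: Sat (+1)  … (29 more years) …
  2053: Tue (+1)  2054: Wed (+1)  2055: Thu (+1)  2056: Sat (+2)  2057: Sun (+1)
  2058: Mon (+1) ✓  2059: Tue (+1)  2060: Thu (+2)  2061: Fri (+1)  2062: Sat (+1)
  2063: Sun (+1)  2064: Tue (+2)  2065: Wed (+1)  2066: Thu (+1)
Monday years: 2013, 2019, 2024, 2030, 2041, 2047, 2052, 2058 — 8 in total.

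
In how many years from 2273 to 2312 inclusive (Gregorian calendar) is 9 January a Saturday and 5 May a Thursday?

Check each year's weekday for 9 January and 5 May:
  2273: Thu/Mon  2274: Fri/Tue  2275: Sat/Wed  2276: Sun/Fri  2277: Tue/Sat  2278: Wed/Sun  2279: Thu/Mon  2280: Fri/Wed  2281: Sun/Thu  2282: Mon/Fri  2283: Tue/Sat  2284: Wed/Mon  2285: Fri/Tue  2286: Sat/Wed  …(12 more)…  2299: Mon/Fri  2300: Tue/Sat  2301: Wed/Sun  2302: Thu/Mon  2303: Fri/Tue  2304: Sat/Thu ✓  2305: Mon/Fri  2306: Tue/Sat  2307: Wed/Sun  2308: Thu/Tue  2309: Sat/Wed  2310: Sun/Thu  2311: Mon/Fri  2312: Tue/Sun
Both conditions hold in: 2292, 2304 — 2.

2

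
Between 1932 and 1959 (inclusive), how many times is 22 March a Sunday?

4

Track 22 March's weekday year by year (advancing +1, or +2 across a Feb 29):
  1932: Tue  1933: Wed (+1)  1934: Thu (+1)  1935: Fri (+1)  1936: Sun (+2) ✓
  1937: Mon (+1)  1938: Tue (+1)  1939: Wed (+1)  1940: Fri (+2)  1941: Sat (+1)
  1942: Sun (+1) ✓  1943: Mon (+1)  1944: Wed (+2)  1945: Thu (+1)  1946: Fri (+1)
  1947: Sat (+1)  1948: Mon (+2)  1949: Tue (+1)  1950: Wed (+1)  1951: Thu (+1)
  1952: Sat (+2)  1953: Sun (+1) ✓  1954: Mon (+1)  1955: Tue (+1)  1956: Thu (+2)
  1957: Fri (+1)  1958: Sat (+1)  1959: Sun (+1) ✓
Sunday years: 1936, 1942, 1953, 1959 — 4 in total.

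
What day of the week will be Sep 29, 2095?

January 1, 2095 is a Saturday.
September 29 is day 272 of the year, i.e. 271 days after Jan 1.
271 mod 7 = 5, so advance 5 weekdays from Saturday: Thursday.

Thursday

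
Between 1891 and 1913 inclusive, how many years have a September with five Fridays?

8

September has 30 days; it has five Fridays when Friday falls among the first (month-length − 28) days — i.e. when September 1 is one of Friday/Thursday.
September 1 by year: 1891:Tue 1892:Thu✓ 1893:Fri✓ 1894:Sat 1895:Sun 1896:Tue 1897:Wed 1898:Thu✓ 1899:Fri✓ 1900:Sat 1901:Sun 1902:Mon 1903:Tue 1904:Thu✓ 1905:Fri✓ 1906:Sat 1907:Sun 1908:Tue 1909:Wed 1910:Thu✓ 1911:Fri✓ 1912:Sun 1913:Mon
Years with five Fridays: 1892, 1893, 1898, 1899, 1904, 1905, 1910, 1911 → 8.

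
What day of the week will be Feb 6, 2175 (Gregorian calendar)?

Monday

January 1, 2175 is a Sunday.
February 6 is day 37 of the year, i.e. 36 days after Jan 1.
36 mod 7 = 1, so advance 1 weekday from Sunday: Monday.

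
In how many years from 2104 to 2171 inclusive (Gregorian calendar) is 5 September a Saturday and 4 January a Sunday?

8

Check each year's weekday for 5 September and 4 January:
  2104: Fri/Fri  2105: Sat/Sun ✓  2106: Sun/Mon  2107: Mon/Tue  2108: Wed/Wed  2109: Thu/Fri  2110: Fri/Sat  2111: Sat/Sun ✓  2112: Mon/Mon  2113: Tue/Wed  2114: Wed/Thu  2115: Thu/Fri  2116: Sat/Sat  2117: Sun/Mon  …(40 more)…  2158: Tue/Wed  2159: Wed/Thu  2160: Fri/Fri  2161: Sat/Sun ✓  2162: Sun/Mon  2163: Mon/Tue  2164: Wed/Wed  2165: Thu/Fri  2166: Fri/Sat  2167: Sat/Sun ✓  2168: Mon/Mon  2169: Tue/Wed  2170: Wed/Thu  2171: Thu/Fri
Both conditions hold in: 2105, 2111, 2122, 2133, 2139, 2150, 2161, 2167 — 8.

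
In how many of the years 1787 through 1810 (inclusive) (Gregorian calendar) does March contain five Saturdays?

March has 31 days; it has five Saturdays when Saturday falls among the first (month-length − 28) days — i.e. when March 1 is one of Saturday/Friday/Thursday.
March 1 by year: 1787:Thu✓ 1788:Sat✓ 1789:Sun 1790:Mon 1791:Tue 1792:Thu✓ 1793:Fri✓ 1794:Sat✓ 1795:Sun 1796:Tue 1797:Wed 1798:Thu✓ 1799:Fri✓ 1800:Sat✓ 1801:Sun 1802:Mon 1803:Tue 1804:Thu✓ 1805:Fri✓ 1806:Sat✓ 1807:Sun 1808:Tue 1809:Wed 1810:Thu✓
Years with five Saturdays: 1787, 1788, 1792, 1793, 1794, 1798, 1799, 1800, 1804, 1805, 1806, 1810 → 12.

12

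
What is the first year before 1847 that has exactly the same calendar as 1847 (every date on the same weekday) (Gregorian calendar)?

Two years share a calendar iff Jan 1 falls on the same weekday and both are leap or both are common. 1847: Jan 1 is Friday, common year.
1846: Jan 1 Thursday, common
1845: Jan 1 Wednesday, common
1844: Jan 1 Monday, leap
1843: Jan 1 Sunday, common
1842: Jan 1 Saturday, common
1841: Jan 1 Friday, common
1841 matches on both conditions.

1841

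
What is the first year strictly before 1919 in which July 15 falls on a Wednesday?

From one year to the next, a fixed date's weekday advances by 1, or by 2 when a Feb 29 lies between the two dates.
1919: July 15 is Tuesday.
1918: Monday (−1)
1917: Sunday (−1)
1916: Saturday (−1)
1915: Thursday (−2)
1914: Wednesday (−1)
July 15 falls on a Wednesday in 1914.

1914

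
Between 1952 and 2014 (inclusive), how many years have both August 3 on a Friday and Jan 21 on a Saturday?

Check each year's weekday for August 3 and Jan 21:
  1952: Sun/Mon  1953: Mon/Wed  1954: Tue/Thu  1955: Wed/Fri  1956: Fri/Sat ✓  1957: Sat/Mon  1958: Sun/Tue  1959: Mon/Wed  1960: Wed/Thu  1961: Thu/Sat  1962: Fri/Sun  1963: Sat/Mon  1964: Mon/Tue  1965: Tue/Thu  …(35 more)…  2001: Fri/Sun  2002: Sat/Mon  2003: Sun/Tue  2004: Tue/Wed  2005: Wed/Fri  2006: Thu/Sat  2007: Fri/Sun  2008: Sun/Mon  2009: Mon/Wed  2010: Tue/Thu  2011: Wed/Fri  2012: Fri/Sat ✓  2013: Sat/Mon  2014: Sun/Tue
Both conditions hold in: 1956, 1984, 2012 — 3.

3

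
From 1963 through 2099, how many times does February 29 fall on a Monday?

Leap years in 1963–2099: 34 of them.
Feb 29 weekday advances by 5 (mod 7) from one leap year to the next four years later (or differs when a century non-leap intervenes).
Leap-day weekdays: 1964:Sat 1968:Thu 1972:Tue 1976:Sun 1980:Fri 1984:Wed 1988:Mon✓ 1992:Sat 1996:Thu 2000:Tue 2004:Sun 2008:Fri 2012:Wed …(8 more)… 2048:Sat 2052:Thu 2056:Tue 2060:Sun 2064:Fri 2068:Wed 2072:Mon✓ 2076:Sat 2080:Thu 2084:Tue 2088:Sun 2092:Fri 2096:Wed
Monday: 1988, 2016, 2044, 2072 → 4.

4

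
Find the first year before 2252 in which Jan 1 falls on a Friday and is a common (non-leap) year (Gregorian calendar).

2247

Jan 1 advances by 2 weekdays after a leap year and by 1 after a common year.
2252: Jan 1 is Thursday (leap).
2251: Wednesday
2250: Tuesday
2249: Monday
2248: Saturday (leap)
2247: Friday
2247 begins on a Friday and is a common year.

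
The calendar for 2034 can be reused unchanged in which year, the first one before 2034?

Two years share a calendar iff Jan 1 falls on the same weekday and both are leap or both are common. 2034: Jan 1 is Sunday, common year.
2033: Jan 1 Saturday, common
2032: Jan 1 Thursday, leap
2031: Jan 1 Wednesday, common
2030: Jan 1 Tuesday, common
2029: Jan 1 Monday, common
2028: Jan 1 Saturday, leap
2027: Jan 1 Friday, common
2026: Jan 1 Thursday, common
2025: Jan 1 Wednesday, common
2024: Jan 1 Monday, leap
2023: Jan 1 Sunday, common
2023 matches on both conditions.

2023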